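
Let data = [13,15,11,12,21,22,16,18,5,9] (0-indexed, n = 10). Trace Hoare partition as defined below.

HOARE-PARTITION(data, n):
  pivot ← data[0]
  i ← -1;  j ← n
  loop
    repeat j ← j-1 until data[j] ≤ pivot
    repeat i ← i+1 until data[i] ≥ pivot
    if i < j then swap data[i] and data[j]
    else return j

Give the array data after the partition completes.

pivot = data[0] = 13; i = -1, j = 10
j→9 (data[9]=9≤13), i→0 (data[0]=13≥13); i<j, swap → [9,15,11,12,21,22,16,18,5,13]
j→8 (data[8]=5≤13), i→1 (data[1]=15≥13); i<j, swap → [9,5,11,12,21,22,16,18,15,13]
j→3, i→4; i≥j, return j=3. data = [9,5,11,12,21,22,16,18,15,13]

[9,5,11,12,21,22,16,18,15,13]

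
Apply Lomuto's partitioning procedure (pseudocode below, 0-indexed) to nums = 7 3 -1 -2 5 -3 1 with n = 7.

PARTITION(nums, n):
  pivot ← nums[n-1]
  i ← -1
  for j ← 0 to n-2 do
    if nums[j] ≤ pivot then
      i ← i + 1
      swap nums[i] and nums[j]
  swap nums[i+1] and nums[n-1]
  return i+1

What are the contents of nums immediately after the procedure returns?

-1 -2 -3 1 5 7 3

pivot=1, i=-1
j=0: 7>1, skip
j=1: 3>1, skip
j=2: -1≤1, i=0, swap(0,2) ⇒ -1 3 7 -2 5 -3 1
j=3: -2≤1, i=1, swap(1,3) ⇒ -1 -2 7 3 5 -3 1
j=4: 5>1, skip
j=5: -3≤1, i=2, swap(2,5) ⇒ -1 -2 -3 3 5 7 1
swap(3,6) ⇒ -1 -2 -3 1 5 7 3; return 3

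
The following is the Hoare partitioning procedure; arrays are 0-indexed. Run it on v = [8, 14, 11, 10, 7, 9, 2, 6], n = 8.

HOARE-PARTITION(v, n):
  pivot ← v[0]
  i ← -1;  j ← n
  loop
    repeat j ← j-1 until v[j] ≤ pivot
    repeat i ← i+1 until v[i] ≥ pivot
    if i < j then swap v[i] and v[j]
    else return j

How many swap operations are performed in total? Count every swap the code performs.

3

pivot=8
j stops at 7 (6), i stops at 0 (8); swap ⇒ [6, 14, 11, 10, 7, 9, 2, 8]
j stops at 6 (2), i stops at 1 (14); swap ⇒ [6, 2, 11, 10, 7, 9, 14, 8]
j stops at 4 (7), i stops at 2 (11); swap ⇒ [6, 2, 7, 10, 11, 9, 14, 8]
j stops at 2, i stops at 3; i≥j ⇒ return 2. v=[6, 2, 7, 10, 11, 9, 14, 8]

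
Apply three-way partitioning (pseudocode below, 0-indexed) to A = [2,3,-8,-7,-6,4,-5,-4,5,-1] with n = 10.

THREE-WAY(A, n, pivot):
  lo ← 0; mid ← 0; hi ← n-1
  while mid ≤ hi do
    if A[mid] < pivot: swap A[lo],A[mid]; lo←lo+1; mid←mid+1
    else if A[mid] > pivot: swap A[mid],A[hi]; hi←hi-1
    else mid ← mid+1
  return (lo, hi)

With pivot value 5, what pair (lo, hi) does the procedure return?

pivot = 5; lo=0, mid=0, hi=9
A[mid]=2<5: swap A[0],A[0]; lo=1,mid=1 → [2,3,-8,-7,-6,4,-5,-4,5,-1]
A[mid]=3<5: swap A[1],A[1]; lo=2,mid=2 → [2,3,-8,-7,-6,4,-5,-4,5,-1]
A[mid]=-8<5: swap A[2],A[2]; lo=3,mid=3 → [2,3,-8,-7,-6,4,-5,-4,5,-1]
A[mid]=-7<5: swap A[3],A[3]; lo=4,mid=4 → [2,3,-8,-7,-6,4,-5,-4,5,-1]
A[mid]=-6<5: swap A[4],A[4]; lo=5,mid=5 → [2,3,-8,-7,-6,4,-5,-4,5,-1]
A[mid]=4<5: swap A[5],A[5]; lo=6,mid=6 → [2,3,-8,-7,-6,4,-5,-4,5,-1]
A[mid]=-5<5: swap A[6],A[6]; lo=7,mid=7 → [2,3,-8,-7,-6,4,-5,-4,5,-1]
A[mid]=-4<5: swap A[7],A[7]; lo=8,mid=8 → [2,3,-8,-7,-6,4,-5,-4,5,-1]
A[mid]=5=5: mid=9
A[mid]=-1<5: swap A[8],A[9]; lo=9,mid=10 → [2,3,-8,-7,-6,4,-5,-4,-1,5]
end: lo=9, hi=9; A = [2,3,-8,-7,-6,4,-5,-4,-1,5]

(9, 9)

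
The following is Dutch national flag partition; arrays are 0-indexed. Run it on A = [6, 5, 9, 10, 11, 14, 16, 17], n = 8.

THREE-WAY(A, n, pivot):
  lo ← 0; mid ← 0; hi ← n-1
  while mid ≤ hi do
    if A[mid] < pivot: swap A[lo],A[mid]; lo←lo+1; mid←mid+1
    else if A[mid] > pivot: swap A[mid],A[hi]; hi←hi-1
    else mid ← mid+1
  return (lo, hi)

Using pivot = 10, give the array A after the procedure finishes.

[6, 5, 9, 10, 14, 16, 17, 11]

lo=0 mid=0 hi=7
6<10: swap(0,0), lo=1 mid=1 ⇒ [6, 5, 9, 10, 11, 14, 16, 17]
5<10: swap(1,1), lo=2 mid=2 ⇒ [6, 5, 9, 10, 11, 14, 16, 17]
9<10: swap(2,2), lo=3 mid=3 ⇒ [6, 5, 9, 10, 11, 14, 16, 17]
10=10: mid=4
11>10: swap(4,7), hi=6 ⇒ [6, 5, 9, 10, 17, 14, 16, 11]
17>10: swap(4,6), hi=5 ⇒ [6, 5, 9, 10, 16, 14, 17, 11]
16>10: swap(4,5), hi=4 ⇒ [6, 5, 9, 10, 14, 16, 17, 11]
14>10: swap(4,4), hi=3 ⇒ [6, 5, 9, 10, 14, 16, 17, 11]
done. lo=3 hi=3; A=[6, 5, 9, 10, 14, 16, 17, 11]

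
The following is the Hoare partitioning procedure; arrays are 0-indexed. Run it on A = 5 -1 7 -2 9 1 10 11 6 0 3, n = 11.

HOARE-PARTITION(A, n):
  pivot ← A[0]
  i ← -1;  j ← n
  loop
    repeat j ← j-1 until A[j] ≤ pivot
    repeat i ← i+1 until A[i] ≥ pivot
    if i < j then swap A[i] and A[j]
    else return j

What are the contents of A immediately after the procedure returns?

pivot=5
j stops at 10 (3), i stops at 0 (5); swap ⇒ 3 -1 7 -2 9 1 10 11 6 0 5
j stops at 9 (0), i stops at 2 (7); swap ⇒ 3 -1 0 -2 9 1 10 11 6 7 5
j stops at 5 (1), i stops at 4 (9); swap ⇒ 3 -1 0 -2 1 9 10 11 6 7 5
j stops at 4, i stops at 5; i≥j ⇒ return 4. A=3 -1 0 -2 1 9 10 11 6 7 5

3 -1 0 -2 1 9 10 11 6 7 5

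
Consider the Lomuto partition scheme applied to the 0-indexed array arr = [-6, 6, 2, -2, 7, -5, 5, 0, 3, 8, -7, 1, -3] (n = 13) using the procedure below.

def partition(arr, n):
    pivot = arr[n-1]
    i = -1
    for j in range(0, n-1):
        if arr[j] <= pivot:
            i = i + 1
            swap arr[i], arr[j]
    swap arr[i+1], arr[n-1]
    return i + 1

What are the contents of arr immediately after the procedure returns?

pivot=-3, i=-1
j=0: -6≤-3, i=0, swap(0,0) ⇒ [-6, 6, 2, -2, 7, -5, 5, 0, 3, 8, -7, 1, -3]
j=1: 6>-3, skip
j=2: 2>-3, skip
j=3: -2>-3, skip
j=4: 7>-3, skip
j=5: -5≤-3, i=1, swap(1,5) ⇒ [-6, -5, 2, -2, 7, 6, 5, 0, 3, 8, -7, 1, -3]
j=6: 5>-3, skip
j=7: 0>-3, skip
j=8: 3>-3, skip
j=9: 8>-3, skip
j=10: -7≤-3, i=2, swap(2,10) ⇒ [-6, -5, -7, -2, 7, 6, 5, 0, 3, 8, 2, 1, -3]
j=11: 1>-3, skip
swap(3,12) ⇒ [-6, -5, -7, -3, 7, 6, 5, 0, 3, 8, 2, 1, -2]; return 3

[-6, -5, -7, -3, 7, 6, 5, 0, 3, 8, 2, 1, -2]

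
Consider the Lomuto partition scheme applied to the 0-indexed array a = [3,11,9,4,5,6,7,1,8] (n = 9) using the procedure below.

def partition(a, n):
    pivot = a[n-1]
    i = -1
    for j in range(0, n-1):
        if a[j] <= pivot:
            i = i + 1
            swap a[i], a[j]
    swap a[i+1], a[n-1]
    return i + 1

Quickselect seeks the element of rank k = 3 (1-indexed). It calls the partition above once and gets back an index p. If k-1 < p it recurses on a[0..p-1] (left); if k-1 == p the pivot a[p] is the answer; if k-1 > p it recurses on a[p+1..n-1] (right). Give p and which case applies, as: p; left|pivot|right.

pivot=8, i=-1
j=0: 3≤8, i=0, swap(0,0) ⇒ [3,11,9,4,5,6,7,1,8]
j=1: 11>8, skip
j=2: 9>8, skip
j=3: 4≤8, i=1, swap(1,3) ⇒ [3,4,9,11,5,6,7,1,8]
j=4: 5≤8, i=2, swap(2,4) ⇒ [3,4,5,11,9,6,7,1,8]
j=5: 6≤8, i=3, swap(3,5) ⇒ [3,4,5,6,9,11,7,1,8]
j=6: 7≤8, i=4, swap(4,6) ⇒ [3,4,5,6,7,11,9,1,8]
j=7: 1≤8, i=5, swap(5,7) ⇒ [3,4,5,6,7,1,9,11,8]
swap(6,8) ⇒ [3,4,5,6,7,1,8,11,9]; return 6
p = 6; k-1 = 2 < 6 ⇒ left

6; left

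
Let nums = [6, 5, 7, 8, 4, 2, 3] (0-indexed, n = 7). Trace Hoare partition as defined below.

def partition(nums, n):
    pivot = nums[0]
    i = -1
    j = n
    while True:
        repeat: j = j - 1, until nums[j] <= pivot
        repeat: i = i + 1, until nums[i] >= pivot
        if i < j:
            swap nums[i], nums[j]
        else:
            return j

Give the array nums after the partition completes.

pivot = nums[0] = 6; i = -1, j = 7
j→6 (nums[6]=3≤6), i→0 (nums[0]=6≥6); i<j, swap → [3, 5, 7, 8, 4, 2, 6]
j→5 (nums[5]=2≤6), i→2 (nums[2]=7≥6); i<j, swap → [3, 5, 2, 8, 4, 7, 6]
j→4 (nums[4]=4≤6), i→3 (nums[3]=8≥6); i<j, swap → [3, 5, 2, 4, 8, 7, 6]
j→3, i→4; i≥j, return j=3. nums = [3, 5, 2, 4, 8, 7, 6]

[3, 5, 2, 4, 8, 7, 6]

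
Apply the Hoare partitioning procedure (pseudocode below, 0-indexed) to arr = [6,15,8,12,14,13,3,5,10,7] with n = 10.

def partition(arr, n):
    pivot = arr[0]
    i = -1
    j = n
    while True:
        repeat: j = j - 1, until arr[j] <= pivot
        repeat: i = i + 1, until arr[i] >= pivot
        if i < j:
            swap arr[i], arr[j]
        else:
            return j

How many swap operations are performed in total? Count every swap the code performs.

2

pivot=6
j stops at 7 (5), i stops at 0 (6); swap ⇒ [5,15,8,12,14,13,3,6,10,7]
j stops at 6 (3), i stops at 1 (15); swap ⇒ [5,3,8,12,14,13,15,6,10,7]
j stops at 1, i stops at 2; i≥j ⇒ return 1. arr=[5,3,8,12,14,13,15,6,10,7]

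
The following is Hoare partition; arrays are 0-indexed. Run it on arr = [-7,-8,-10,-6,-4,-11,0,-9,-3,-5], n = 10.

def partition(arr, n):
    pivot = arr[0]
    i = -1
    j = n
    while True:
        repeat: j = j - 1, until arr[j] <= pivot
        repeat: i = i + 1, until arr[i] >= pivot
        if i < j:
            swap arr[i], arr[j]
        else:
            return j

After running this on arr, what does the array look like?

pivot = arr[0] = -7; i = -1, j = 10
j→7 (arr[7]=-9≤-7), i→0 (arr[0]=-7≥-7); i<j, swap → [-9,-8,-10,-6,-4,-11,0,-7,-3,-5]
j→5 (arr[5]=-11≤-7), i→3 (arr[3]=-6≥-7); i<j, swap → [-9,-8,-10,-11,-4,-6,0,-7,-3,-5]
j→3, i→4; i≥j, return j=3. arr = [-9,-8,-10,-11,-4,-6,0,-7,-3,-5]

[-9,-8,-10,-11,-4,-6,0,-7,-3,-5]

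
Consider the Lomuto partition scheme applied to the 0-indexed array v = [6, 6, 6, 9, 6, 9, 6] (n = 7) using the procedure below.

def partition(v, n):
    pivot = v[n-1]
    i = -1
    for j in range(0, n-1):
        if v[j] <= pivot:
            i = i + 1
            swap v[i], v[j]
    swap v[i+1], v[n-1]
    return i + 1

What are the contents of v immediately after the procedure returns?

[6, 6, 6, 6, 6, 9, 9]

pivot=6, i=-1
j=0: 6≤6, i=0, swap(0,0) ⇒ [6, 6, 6, 9, 6, 9, 6]
j=1: 6≤6, i=1, swap(1,1) ⇒ [6, 6, 6, 9, 6, 9, 6]
j=2: 6≤6, i=2, swap(2,2) ⇒ [6, 6, 6, 9, 6, 9, 6]
j=3: 9>6, skip
j=4: 6≤6, i=3, swap(3,4) ⇒ [6, 6, 6, 6, 9, 9, 6]
j=5: 9>6, skip
swap(4,6) ⇒ [6, 6, 6, 6, 6, 9, 9]; return 4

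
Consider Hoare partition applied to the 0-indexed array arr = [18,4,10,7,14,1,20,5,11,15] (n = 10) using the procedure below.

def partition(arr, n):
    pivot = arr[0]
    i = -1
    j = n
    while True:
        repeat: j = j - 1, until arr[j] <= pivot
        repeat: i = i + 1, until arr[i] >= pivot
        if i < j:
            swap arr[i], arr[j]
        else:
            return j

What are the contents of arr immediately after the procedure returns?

pivot=18
j stops at 9 (15), i stops at 0 (18); swap ⇒ [15,4,10,7,14,1,20,5,11,18]
j stops at 8 (11), i stops at 6 (20); swap ⇒ [15,4,10,7,14,1,11,5,20,18]
j stops at 7, i stops at 8; i≥j ⇒ return 7. arr=[15,4,10,7,14,1,11,5,20,18]

[15,4,10,7,14,1,11,5,20,18]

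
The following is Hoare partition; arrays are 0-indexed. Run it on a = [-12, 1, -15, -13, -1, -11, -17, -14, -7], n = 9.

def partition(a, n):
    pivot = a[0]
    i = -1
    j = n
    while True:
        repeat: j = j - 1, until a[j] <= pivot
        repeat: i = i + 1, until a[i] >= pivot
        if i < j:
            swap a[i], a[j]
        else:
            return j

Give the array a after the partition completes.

pivot=-12
j stops at 7 (-14), i stops at 0 (-12); swap ⇒ [-14, 1, -15, -13, -1, -11, -17, -12, -7]
j stops at 6 (-17), i stops at 1 (1); swap ⇒ [-14, -17, -15, -13, -1, -11, 1, -12, -7]
j stops at 3, i stops at 4; i≥j ⇒ return 3. a=[-14, -17, -15, -13, -1, -11, 1, -12, -7]

[-14, -17, -15, -13, -1, -11, 1, -12, -7]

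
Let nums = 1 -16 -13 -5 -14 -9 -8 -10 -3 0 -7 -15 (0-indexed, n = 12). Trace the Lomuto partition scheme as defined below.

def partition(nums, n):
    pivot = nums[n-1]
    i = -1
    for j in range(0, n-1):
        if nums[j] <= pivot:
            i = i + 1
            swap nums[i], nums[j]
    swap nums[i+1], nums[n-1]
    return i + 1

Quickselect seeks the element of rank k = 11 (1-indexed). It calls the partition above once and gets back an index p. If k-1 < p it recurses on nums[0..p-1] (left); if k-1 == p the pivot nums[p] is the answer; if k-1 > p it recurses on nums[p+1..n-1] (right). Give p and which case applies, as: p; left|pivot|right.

pivot=-15, i=-1
j=0: 1>-15, skip
j=1: -16≤-15, i=0, swap(0,1) ⇒ -16 1 -13 -5 -14 -9 -8 -10 -3 0 -7 -15
j=2: -13>-15, skip
j=3: -5>-15, skip
j=4: -14>-15, skip
j=5: -9>-15, skip
j=6: -8>-15, skip
j=7: -10>-15, skip
j=8: -3>-15, skip
j=9: 0>-15, skip
j=10: -7>-15, skip
swap(1,11) ⇒ -16 -15 -13 -5 -14 -9 -8 -10 -3 0 -7 1; return 1
p = 1; k-1 = 10 > 1 ⇒ right

1; right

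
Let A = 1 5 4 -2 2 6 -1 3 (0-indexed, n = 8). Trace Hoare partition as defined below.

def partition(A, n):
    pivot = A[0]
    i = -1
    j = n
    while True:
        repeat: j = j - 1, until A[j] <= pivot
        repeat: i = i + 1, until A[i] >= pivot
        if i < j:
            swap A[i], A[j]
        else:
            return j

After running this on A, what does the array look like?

pivot = A[0] = 1; i = -1, j = 8
j→6 (A[6]=-1≤1), i→0 (A[0]=1≥1); i<j, swap → -1 5 4 -2 2 6 1 3
j→3 (A[3]=-2≤1), i→1 (A[1]=5≥1); i<j, swap → -1 -2 4 5 2 6 1 3
j→1, i→2; i≥j, return j=1. A = -1 -2 4 5 2 6 1 3

-1 -2 4 5 2 6 1 3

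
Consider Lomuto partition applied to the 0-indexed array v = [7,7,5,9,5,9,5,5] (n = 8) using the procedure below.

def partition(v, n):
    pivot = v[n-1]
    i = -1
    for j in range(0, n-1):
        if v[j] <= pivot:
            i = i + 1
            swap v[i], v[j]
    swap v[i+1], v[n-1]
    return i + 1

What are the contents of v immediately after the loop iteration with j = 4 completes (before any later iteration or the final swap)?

pivot=5, i=-1
j=0: 7>5, skip
j=1: 7>5, skip
j=2: 5≤5, i=0, swap(0,2) ⇒ [5,7,7,9,5,9,5,5]
j=3: 9>5, skip
j=4: 5≤5, i=1, swap(1,4) ⇒ [5,5,7,9,7,9,5,5]
(after j=4) v = [5,5,7,9,7,9,5,5]

[5,5,7,9,7,9,5,5]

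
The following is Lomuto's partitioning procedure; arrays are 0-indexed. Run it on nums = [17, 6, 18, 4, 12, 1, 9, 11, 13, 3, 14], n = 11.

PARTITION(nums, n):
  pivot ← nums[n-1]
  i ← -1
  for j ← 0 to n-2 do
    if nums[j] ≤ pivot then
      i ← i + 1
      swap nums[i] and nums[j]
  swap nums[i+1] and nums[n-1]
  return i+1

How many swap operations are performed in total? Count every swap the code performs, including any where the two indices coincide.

pivot = nums[10] = 14; i = -1
j=0: nums[0]=17 > 14 → no swap
j=1: nums[1]=6 ≤ 14 → i=0, swap nums[0],nums[1] → [6, 17, 18, 4, 12, 1, 9, 11, 13, 3, 14]
j=2: nums[2]=18 > 14 → no swap
j=3: nums[3]=4 ≤ 14 → i=1, swap nums[1],nums[3] → [6, 4, 18, 17, 12, 1, 9, 11, 13, 3, 14]
j=4: nums[4]=12 ≤ 14 → i=2, swap nums[2],nums[4] → [6, 4, 12, 17, 18, 1, 9, 11, 13, 3, 14]
j=5: nums[5]=1 ≤ 14 → i=3, swap nums[3],nums[5] → [6, 4, 12, 1, 18, 17, 9, 11, 13, 3, 14]
j=6: nums[6]=9 ≤ 14 → i=4, swap nums[4],nums[6] → [6, 4, 12, 1, 9, 17, 18, 11, 13, 3, 14]
j=7: nums[7]=11 ≤ 14 → i=5, swap nums[5],nums[7] → [6, 4, 12, 1, 9, 11, 18, 17, 13, 3, 14]
j=8: nums[8]=13 ≤ 14 → i=6, swap nums[6],nums[8] → [6, 4, 12, 1, 9, 11, 13, 17, 18, 3, 14]
j=9: nums[9]=3 ≤ 14 → i=7, swap nums[7],nums[9] → [6, 4, 12, 1, 9, 11, 13, 3, 18, 17, 14]
final swap nums[8],nums[10] → [6, 4, 12, 1, 9, 11, 13, 3, 14, 17, 18]; return 8

9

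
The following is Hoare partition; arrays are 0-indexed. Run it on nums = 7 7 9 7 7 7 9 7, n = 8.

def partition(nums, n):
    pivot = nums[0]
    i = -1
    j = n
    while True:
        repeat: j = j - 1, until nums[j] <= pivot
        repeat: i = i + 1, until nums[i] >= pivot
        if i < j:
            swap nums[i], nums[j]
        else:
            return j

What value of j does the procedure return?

3

pivot=7
j stops at 7 (7), i stops at 0 (7); swap ⇒ 7 7 9 7 7 7 9 7
j stops at 5 (7), i stops at 1 (7); swap ⇒ 7 7 9 7 7 7 9 7
j stops at 4 (7), i stops at 2 (9); swap ⇒ 7 7 7 7 9 7 9 7
j stops at 3, i stops at 3; i≥j ⇒ return 3. nums=7 7 7 7 9 7 9 7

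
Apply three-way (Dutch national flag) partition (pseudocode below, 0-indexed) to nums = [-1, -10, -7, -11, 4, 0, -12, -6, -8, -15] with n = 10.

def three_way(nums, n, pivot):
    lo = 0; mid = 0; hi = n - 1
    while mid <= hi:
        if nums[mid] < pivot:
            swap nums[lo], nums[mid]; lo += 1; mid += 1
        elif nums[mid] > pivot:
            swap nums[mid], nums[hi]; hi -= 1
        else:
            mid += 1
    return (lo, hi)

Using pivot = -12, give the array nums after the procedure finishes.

lo=0 mid=0 hi=9
-1>-12: swap(0,9), hi=8 ⇒ [-15, -10, -7, -11, 4, 0, -12, -6, -8, -1]
-15<-12: swap(0,0), lo=1 mid=1 ⇒ [-15, -10, -7, -11, 4, 0, -12, -6, -8, -1]
-10>-12: swap(1,8), hi=7 ⇒ [-15, -8, -7, -11, 4, 0, -12, -6, -10, -1]
-8>-12: swap(1,7), hi=6 ⇒ [-15, -6, -7, -11, 4, 0, -12, -8, -10, -1]
-6>-12: swap(1,6), hi=5 ⇒ [-15, -12, -7, -11, 4, 0, -6, -8, -10, -1]
-12=-12: mid=2
-7>-12: swap(2,5), hi=4 ⇒ [-15, -12, 0, -11, 4, -7, -6, -8, -10, -1]
0>-12: swap(2,4), hi=3 ⇒ [-15, -12, 4, -11, 0, -7, -6, -8, -10, -1]
4>-12: swap(2,3), hi=2 ⇒ [-15, -12, -11, 4, 0, -7, -6, -8, -10, -1]
-11>-12: swap(2,2), hi=1 ⇒ [-15, -12, -11, 4, 0, -7, -6, -8, -10, -1]
done. lo=1 hi=1; nums=[-15, -12, -11, 4, 0, -7, -6, -8, -10, -1]

[-15, -12, -11, 4, 0, -7, -6, -8, -10, -1]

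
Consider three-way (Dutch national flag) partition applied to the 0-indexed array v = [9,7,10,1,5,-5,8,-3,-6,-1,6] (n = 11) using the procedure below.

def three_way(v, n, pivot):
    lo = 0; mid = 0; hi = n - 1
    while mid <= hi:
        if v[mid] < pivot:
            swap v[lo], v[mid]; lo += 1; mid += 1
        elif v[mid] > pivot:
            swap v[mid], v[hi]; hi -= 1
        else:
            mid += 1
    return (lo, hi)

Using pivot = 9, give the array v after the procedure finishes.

[7,6,1,5,-5,8,-3,-6,-1,9,10]

lo=0 mid=0 hi=10
9=9: mid=1
7<9: swap(0,1), lo=1 mid=2 ⇒ [7,9,10,1,5,-5,8,-3,-6,-1,6]
10>9: swap(2,10), hi=9 ⇒ [7,9,6,1,5,-5,8,-3,-6,-1,10]
6<9: swap(1,2), lo=2 mid=3 ⇒ [7,6,9,1,5,-5,8,-3,-6,-1,10]
1<9: swap(2,3), lo=3 mid=4 ⇒ [7,6,1,9,5,-5,8,-3,-6,-1,10]
5<9: swap(3,4), lo=4 mid=5 ⇒ [7,6,1,5,9,-5,8,-3,-6,-1,10]
-5<9: swap(4,5), lo=5 mid=6 ⇒ [7,6,1,5,-5,9,8,-3,-6,-1,10]
8<9: swap(5,6), lo=6 mid=7 ⇒ [7,6,1,5,-5,8,9,-3,-6,-1,10]
-3<9: swap(6,7), lo=7 mid=8 ⇒ [7,6,1,5,-5,8,-3,9,-6,-1,10]
-6<9: swap(7,8), lo=8 mid=9 ⇒ [7,6,1,5,-5,8,-3,-6,9,-1,10]
-1<9: swap(8,9), lo=9 mid=10 ⇒ [7,6,1,5,-5,8,-3,-6,-1,9,10]
done. lo=9 hi=9; v=[7,6,1,5,-5,8,-3,-6,-1,9,10]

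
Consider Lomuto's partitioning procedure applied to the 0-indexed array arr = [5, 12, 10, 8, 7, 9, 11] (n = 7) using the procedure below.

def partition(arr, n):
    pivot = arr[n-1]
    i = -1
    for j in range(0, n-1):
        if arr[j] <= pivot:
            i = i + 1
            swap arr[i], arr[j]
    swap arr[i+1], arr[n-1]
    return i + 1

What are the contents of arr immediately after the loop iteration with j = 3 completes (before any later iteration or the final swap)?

pivot = arr[6] = 11; i = -1
j=0: arr[0]=5 ≤ 11 → i=0, swap arr[0],arr[0] (no change) → [5, 12, 10, 8, 7, 9, 11]
j=1: arr[1]=12 > 11 → no swap
j=2: arr[2]=10 ≤ 11 → i=1, swap arr[1],arr[2] → [5, 10, 12, 8, 7, 9, 11]
j=3: arr[3]=8 ≤ 11 → i=2, swap arr[2],arr[3] → [5, 10, 8, 12, 7, 9, 11]
(after j=3) arr = [5, 10, 8, 12, 7, 9, 11]

[5, 10, 8, 12, 7, 9, 11]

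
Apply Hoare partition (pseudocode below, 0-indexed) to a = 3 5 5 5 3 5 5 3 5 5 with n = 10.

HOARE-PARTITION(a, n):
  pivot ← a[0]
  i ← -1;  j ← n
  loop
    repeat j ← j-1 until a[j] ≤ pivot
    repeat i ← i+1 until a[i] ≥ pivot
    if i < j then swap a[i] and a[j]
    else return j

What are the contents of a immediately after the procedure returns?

3 3 5 5 5 5 5 3 5 5

pivot = a[0] = 3; i = -1, j = 10
j→7 (a[7]=3≤3), i→0 (a[0]=3≥3); i<j, swap → 3 5 5 5 3 5 5 3 5 5
j→4 (a[4]=3≤3), i→1 (a[1]=5≥3); i<j, swap → 3 3 5 5 5 5 5 3 5 5
j→1, i→2; i≥j, return j=1. a = 3 3 5 5 5 5 5 3 5 5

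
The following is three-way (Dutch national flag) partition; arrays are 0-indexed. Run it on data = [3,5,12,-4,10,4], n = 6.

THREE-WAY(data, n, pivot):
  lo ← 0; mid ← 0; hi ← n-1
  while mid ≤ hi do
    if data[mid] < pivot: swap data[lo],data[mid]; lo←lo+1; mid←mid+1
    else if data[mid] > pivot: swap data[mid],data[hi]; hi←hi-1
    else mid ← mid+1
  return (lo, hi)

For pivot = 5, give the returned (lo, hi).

pivot = 5; lo=0, mid=0, hi=5
data[mid]=3<5: swap data[0],data[0]; lo=1,mid=1 → [3,5,12,-4,10,4]
data[mid]=5=5: mid=2
data[mid]=12>5: swap data[2],data[5]; hi=4 → [3,5,4,-4,10,12]
data[mid]=4<5: swap data[1],data[2]; lo=2,mid=3 → [3,4,5,-4,10,12]
data[mid]=-4<5: swap data[2],data[3]; lo=3,mid=4 → [3,4,-4,5,10,12]
data[mid]=10>5: swap data[4],data[4]; hi=3 → [3,4,-4,5,10,12]
end: lo=3, hi=3; data = [3,4,-4,5,10,12]

(3, 3)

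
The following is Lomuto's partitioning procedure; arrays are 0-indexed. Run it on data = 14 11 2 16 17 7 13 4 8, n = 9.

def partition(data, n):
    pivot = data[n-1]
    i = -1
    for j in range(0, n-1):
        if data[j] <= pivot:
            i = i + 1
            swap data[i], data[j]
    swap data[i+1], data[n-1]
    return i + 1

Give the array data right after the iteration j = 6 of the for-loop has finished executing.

pivot=8, i=-1
j=0: 14>8, skip
j=1: 11>8, skip
j=2: 2≤8, i=0, swap(0,2) ⇒ 2 11 14 16 17 7 13 4 8
j=3: 16>8, skip
j=4: 17>8, skip
j=5: 7≤8, i=1, swap(1,5) ⇒ 2 7 14 16 17 11 13 4 8
j=6: 13>8, skip
(after j=6) data = 2 7 14 16 17 11 13 4 8

2 7 14 16 17 11 13 4 8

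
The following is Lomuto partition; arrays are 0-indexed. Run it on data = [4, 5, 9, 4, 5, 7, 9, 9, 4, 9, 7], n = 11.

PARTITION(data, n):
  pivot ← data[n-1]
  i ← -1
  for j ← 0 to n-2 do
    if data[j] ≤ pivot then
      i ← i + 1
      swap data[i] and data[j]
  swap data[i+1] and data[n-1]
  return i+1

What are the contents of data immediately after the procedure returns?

[4, 5, 4, 5, 7, 4, 7, 9, 9, 9, 9]

pivot=7, i=-1
j=0: 4≤7, i=0, swap(0,0) ⇒ [4, 5, 9, 4, 5, 7, 9, 9, 4, 9, 7]
j=1: 5≤7, i=1, swap(1,1) ⇒ [4, 5, 9, 4, 5, 7, 9, 9, 4, 9, 7]
j=2: 9>7, skip
j=3: 4≤7, i=2, swap(2,3) ⇒ [4, 5, 4, 9, 5, 7, 9, 9, 4, 9, 7]
j=4: 5≤7, i=3, swap(3,4) ⇒ [4, 5, 4, 5, 9, 7, 9, 9, 4, 9, 7]
j=5: 7≤7, i=4, swap(4,5) ⇒ [4, 5, 4, 5, 7, 9, 9, 9, 4, 9, 7]
j=6: 9>7, skip
j=7: 9>7, skip
j=8: 4≤7, i=5, swap(5,8) ⇒ [4, 5, 4, 5, 7, 4, 9, 9, 9, 9, 7]
j=9: 9>7, skip
swap(6,10) ⇒ [4, 5, 4, 5, 7, 4, 7, 9, 9, 9, 9]; return 6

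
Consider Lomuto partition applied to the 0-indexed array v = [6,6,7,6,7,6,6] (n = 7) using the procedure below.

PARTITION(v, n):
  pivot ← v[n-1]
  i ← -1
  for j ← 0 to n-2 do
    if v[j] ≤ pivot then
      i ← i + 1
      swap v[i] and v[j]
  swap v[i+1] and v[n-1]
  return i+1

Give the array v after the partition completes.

[6,6,6,6,6,7,7]

pivot = v[6] = 6; i = -1
j=0: v[0]=6 ≤ 6 → i=0, swap v[0],v[0] (no change) → [6,6,7,6,7,6,6]
j=1: v[1]=6 ≤ 6 → i=1, swap v[1],v[1] (no change) → [6,6,7,6,7,6,6]
j=2: v[2]=7 > 6 → no swap
j=3: v[3]=6 ≤ 6 → i=2, swap v[2],v[3] → [6,6,6,7,7,6,6]
j=4: v[4]=7 > 6 → no swap
j=5: v[5]=6 ≤ 6 → i=3, swap v[3],v[5] → [6,6,6,6,7,7,6]
final swap v[4],v[6] → [6,6,6,6,6,7,7]; return 4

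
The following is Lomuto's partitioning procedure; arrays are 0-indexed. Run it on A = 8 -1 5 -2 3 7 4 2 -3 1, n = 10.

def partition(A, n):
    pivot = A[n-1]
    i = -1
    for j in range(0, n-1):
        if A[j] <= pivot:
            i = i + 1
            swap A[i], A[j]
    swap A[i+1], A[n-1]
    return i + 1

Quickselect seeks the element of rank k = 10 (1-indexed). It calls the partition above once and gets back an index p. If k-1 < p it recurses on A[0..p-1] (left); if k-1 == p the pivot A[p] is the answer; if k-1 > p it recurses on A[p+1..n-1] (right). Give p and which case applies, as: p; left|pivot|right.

pivot = A[9] = 1; i = -1
j=0: A[0]=8 > 1 → no swap
j=1: A[1]=-1 ≤ 1 → i=0, swap A[0],A[1] → -1 8 5 -2 3 7 4 2 -3 1
j=2: A[2]=5 > 1 → no swap
j=3: A[3]=-2 ≤ 1 → i=1, swap A[1],A[3] → -1 -2 5 8 3 7 4 2 -3 1
j=4: A[4]=3 > 1 → no swap
j=5: A[5]=7 > 1 → no swap
j=6: A[6]=4 > 1 → no swap
j=7: A[7]=2 > 1 → no swap
j=8: A[8]=-3 ≤ 1 → i=2, swap A[2],A[8] → -1 -2 -3 8 3 7 4 2 5 1
final swap A[3],A[9] → -1 -2 -3 1 3 7 4 2 5 8; return 3
p = 3; k-1 = 9 > 3 ⇒ right

3; right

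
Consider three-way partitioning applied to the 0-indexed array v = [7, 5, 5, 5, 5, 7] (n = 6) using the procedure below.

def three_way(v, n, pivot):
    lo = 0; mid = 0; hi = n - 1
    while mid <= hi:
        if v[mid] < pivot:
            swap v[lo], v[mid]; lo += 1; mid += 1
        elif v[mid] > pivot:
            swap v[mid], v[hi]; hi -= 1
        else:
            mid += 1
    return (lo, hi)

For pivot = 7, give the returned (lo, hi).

(4, 5)

pivot = 7; lo=0, mid=0, hi=5
v[mid]=7=7: mid=1
v[mid]=5<7: swap v[0],v[1]; lo=1,mid=2 → [5, 7, 5, 5, 5, 7]
v[mid]=5<7: swap v[1],v[2]; lo=2,mid=3 → [5, 5, 7, 5, 5, 7]
v[mid]=5<7: swap v[2],v[3]; lo=3,mid=4 → [5, 5, 5, 7, 5, 7]
v[mid]=5<7: swap v[3],v[4]; lo=4,mid=5 → [5, 5, 5, 5, 7, 7]
v[mid]=7=7: mid=6
end: lo=4, hi=5; v = [5, 5, 5, 5, 7, 7]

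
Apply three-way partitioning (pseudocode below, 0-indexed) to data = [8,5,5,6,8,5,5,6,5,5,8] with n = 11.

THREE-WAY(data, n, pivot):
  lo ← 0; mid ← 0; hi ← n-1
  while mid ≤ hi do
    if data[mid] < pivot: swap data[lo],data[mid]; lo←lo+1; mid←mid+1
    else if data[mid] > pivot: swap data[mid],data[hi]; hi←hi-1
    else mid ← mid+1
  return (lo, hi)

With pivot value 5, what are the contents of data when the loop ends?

pivot = 5; lo=0, mid=0, hi=10
data[mid]=8>5: swap data[0],data[10]; hi=9 → [8,5,5,6,8,5,5,6,5,5,8]
data[mid]=8>5: swap data[0],data[9]; hi=8 → [5,5,5,6,8,5,5,6,5,8,8]
data[mid]=5=5: mid=1
data[mid]=5=5: mid=2
data[mid]=5=5: mid=3
data[mid]=6>5: swap data[3],data[8]; hi=7 → [5,5,5,5,8,5,5,6,6,8,8]
data[mid]=5=5: mid=4
data[mid]=8>5: swap data[4],data[7]; hi=6 → [5,5,5,5,6,5,5,8,6,8,8]
data[mid]=6>5: swap data[4],data[6]; hi=5 → [5,5,5,5,5,5,6,8,6,8,8]
data[mid]=5=5: mid=5
data[mid]=5=5: mid=6
end: lo=0, hi=5; data = [5,5,5,5,5,5,6,8,6,8,8]

[5,5,5,5,5,5,6,8,6,8,8]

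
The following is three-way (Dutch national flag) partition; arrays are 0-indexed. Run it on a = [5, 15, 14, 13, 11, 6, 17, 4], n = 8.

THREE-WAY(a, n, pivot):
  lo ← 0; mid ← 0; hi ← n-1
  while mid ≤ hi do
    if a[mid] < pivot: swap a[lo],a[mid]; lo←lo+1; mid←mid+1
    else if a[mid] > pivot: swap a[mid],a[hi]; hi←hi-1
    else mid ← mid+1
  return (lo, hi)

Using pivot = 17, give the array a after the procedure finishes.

[5, 15, 14, 13, 11, 6, 4, 17]

pivot = 17; lo=0, mid=0, hi=7
a[mid]=5<17: swap a[0],a[0]; lo=1,mid=1 → [5, 15, 14, 13, 11, 6, 17, 4]
a[mid]=15<17: swap a[1],a[1]; lo=2,mid=2 → [5, 15, 14, 13, 11, 6, 17, 4]
a[mid]=14<17: swap a[2],a[2]; lo=3,mid=3 → [5, 15, 14, 13, 11, 6, 17, 4]
a[mid]=13<17: swap a[3],a[3]; lo=4,mid=4 → [5, 15, 14, 13, 11, 6, 17, 4]
a[mid]=11<17: swap a[4],a[4]; lo=5,mid=5 → [5, 15, 14, 13, 11, 6, 17, 4]
a[mid]=6<17: swap a[5],a[5]; lo=6,mid=6 → [5, 15, 14, 13, 11, 6, 17, 4]
a[mid]=17=17: mid=7
a[mid]=4<17: swap a[6],a[7]; lo=7,mid=8 → [5, 15, 14, 13, 11, 6, 4, 17]
end: lo=7, hi=7; a = [5, 15, 14, 13, 11, 6, 4, 17]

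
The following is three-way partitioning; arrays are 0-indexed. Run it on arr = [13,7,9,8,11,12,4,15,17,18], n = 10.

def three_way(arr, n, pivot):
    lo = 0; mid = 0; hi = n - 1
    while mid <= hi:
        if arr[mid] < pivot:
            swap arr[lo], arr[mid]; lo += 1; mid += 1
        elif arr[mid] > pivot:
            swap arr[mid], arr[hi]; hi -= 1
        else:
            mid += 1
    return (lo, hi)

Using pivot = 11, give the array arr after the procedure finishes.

lo=0 mid=0 hi=9
13>11: swap(0,9), hi=8 ⇒ [18,7,9,8,11,12,4,15,17,13]
18>11: swap(0,8), hi=7 ⇒ [17,7,9,8,11,12,4,15,18,13]
17>11: swap(0,7), hi=6 ⇒ [15,7,9,8,11,12,4,17,18,13]
15>11: swap(0,6), hi=5 ⇒ [4,7,9,8,11,12,15,17,18,13]
4<11: swap(0,0), lo=1 mid=1 ⇒ [4,7,9,8,11,12,15,17,18,13]
7<11: swap(1,1), lo=2 mid=2 ⇒ [4,7,9,8,11,12,15,17,18,13]
9<11: swap(2,2), lo=3 mid=3 ⇒ [4,7,9,8,11,12,15,17,18,13]
8<11: swap(3,3), lo=4 mid=4 ⇒ [4,7,9,8,11,12,15,17,18,13]
11=11: mid=5
12>11: swap(5,5), hi=4 ⇒ [4,7,9,8,11,12,15,17,18,13]
done. lo=4 hi=4; arr=[4,7,9,8,11,12,15,17,18,13]

[4,7,9,8,11,12,15,17,18,13]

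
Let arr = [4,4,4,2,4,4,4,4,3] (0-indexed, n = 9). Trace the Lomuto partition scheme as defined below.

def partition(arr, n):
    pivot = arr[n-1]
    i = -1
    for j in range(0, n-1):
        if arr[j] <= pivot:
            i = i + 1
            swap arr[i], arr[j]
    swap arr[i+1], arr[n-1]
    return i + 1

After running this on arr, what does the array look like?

pivot=3, i=-1
j=0: 4>3, skip
j=1: 4>3, skip
j=2: 4>3, skip
j=3: 2≤3, i=0, swap(0,3) ⇒ [2,4,4,4,4,4,4,4,3]
j=4: 4>3, skip
j=5: 4>3, skip
j=6: 4>3, skip
j=7: 4>3, skip
swap(1,8) ⇒ [2,3,4,4,4,4,4,4,4]; return 1

[2,3,4,4,4,4,4,4,4]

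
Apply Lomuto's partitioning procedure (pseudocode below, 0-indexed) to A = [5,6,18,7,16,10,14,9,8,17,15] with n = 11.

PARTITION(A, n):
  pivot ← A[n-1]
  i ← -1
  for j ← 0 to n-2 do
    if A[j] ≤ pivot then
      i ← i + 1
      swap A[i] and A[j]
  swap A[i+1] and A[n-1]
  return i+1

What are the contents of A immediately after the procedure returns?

[5,6,7,10,14,9,8,15,16,17,18]

pivot = A[10] = 15; i = -1
j=0: A[0]=5 ≤ 15 → i=0, swap A[0],A[0] (no change) → [5,6,18,7,16,10,14,9,8,17,15]
j=1: A[1]=6 ≤ 15 → i=1, swap A[1],A[1] (no change) → [5,6,18,7,16,10,14,9,8,17,15]
j=2: A[2]=18 > 15 → no swap
j=3: A[3]=7 ≤ 15 → i=2, swap A[2],A[3] → [5,6,7,18,16,10,14,9,8,17,15]
j=4: A[4]=16 > 15 → no swap
j=5: A[5]=10 ≤ 15 → i=3, swap A[3],A[5] → [5,6,7,10,16,18,14,9,8,17,15]
j=6: A[6]=14 ≤ 15 → i=4, swap A[4],A[6] → [5,6,7,10,14,18,16,9,8,17,15]
j=7: A[7]=9 ≤ 15 → i=5, swap A[5],A[7] → [5,6,7,10,14,9,16,18,8,17,15]
j=8: A[8]=8 ≤ 15 → i=6, swap A[6],A[8] → [5,6,7,10,14,9,8,18,16,17,15]
j=9: A[9]=17 > 15 → no swap
final swap A[7],A[10] → [5,6,7,10,14,9,8,15,16,17,18]; return 7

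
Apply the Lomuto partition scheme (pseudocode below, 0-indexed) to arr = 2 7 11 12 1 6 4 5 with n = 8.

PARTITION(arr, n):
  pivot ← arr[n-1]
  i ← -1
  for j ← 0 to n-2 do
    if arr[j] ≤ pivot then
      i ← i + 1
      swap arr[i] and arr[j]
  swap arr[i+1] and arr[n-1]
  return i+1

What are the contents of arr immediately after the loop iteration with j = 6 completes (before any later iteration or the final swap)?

pivot = arr[7] = 5; i = -1
j=0: arr[0]=2 ≤ 5 → i=0, swap arr[0],arr[0] (no change) → 2 7 11 12 1 6 4 5
j=1: arr[1]=7 > 5 → no swap
j=2: arr[2]=11 > 5 → no swap
j=3: arr[3]=12 > 5 → no swap
j=4: arr[4]=1 ≤ 5 → i=1, swap arr[1],arr[4] → 2 1 11 12 7 6 4 5
j=5: arr[5]=6 > 5 → no swap
j=6: arr[6]=4 ≤ 5 → i=2, swap arr[2],arr[6] → 2 1 4 12 7 6 11 5
(after j=6) arr = 2 1 4 12 7 6 11 5

2 1 4 12 7 6 11 5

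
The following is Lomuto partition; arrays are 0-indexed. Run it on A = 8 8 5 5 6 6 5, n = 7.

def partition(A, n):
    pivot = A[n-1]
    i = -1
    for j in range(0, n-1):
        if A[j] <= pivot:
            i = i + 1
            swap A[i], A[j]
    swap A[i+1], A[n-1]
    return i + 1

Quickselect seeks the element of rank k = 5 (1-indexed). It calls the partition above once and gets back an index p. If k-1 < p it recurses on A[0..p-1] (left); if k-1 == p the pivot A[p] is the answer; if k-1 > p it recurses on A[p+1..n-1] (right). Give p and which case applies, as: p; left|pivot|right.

2; right

pivot=5, i=-1
j=0: 8>5, skip
j=1: 8>5, skip
j=2: 5≤5, i=0, swap(0,2) ⇒ 5 8 8 5 6 6 5
j=3: 5≤5, i=1, swap(1,3) ⇒ 5 5 8 8 6 6 5
j=4: 6>5, skip
j=5: 6>5, skip
swap(2,6) ⇒ 5 5 5 8 6 6 8; return 2
p = 2; k-1 = 4 > 2 ⇒ right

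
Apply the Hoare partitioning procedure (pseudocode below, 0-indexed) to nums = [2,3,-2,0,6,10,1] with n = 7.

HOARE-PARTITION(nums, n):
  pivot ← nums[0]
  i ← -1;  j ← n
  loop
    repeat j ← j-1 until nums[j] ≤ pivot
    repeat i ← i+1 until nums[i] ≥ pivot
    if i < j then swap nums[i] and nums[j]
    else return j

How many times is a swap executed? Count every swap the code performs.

2

pivot = nums[0] = 2; i = -1, j = 7
j→6 (nums[6]=1≤2), i→0 (nums[0]=2≥2); i<j, swap → [1,3,-2,0,6,10,2]
j→3 (nums[3]=0≤2), i→1 (nums[1]=3≥2); i<j, swap → [1,0,-2,3,6,10,2]
j→2, i→3; i≥j, return j=2. nums = [1,0,-2,3,6,10,2]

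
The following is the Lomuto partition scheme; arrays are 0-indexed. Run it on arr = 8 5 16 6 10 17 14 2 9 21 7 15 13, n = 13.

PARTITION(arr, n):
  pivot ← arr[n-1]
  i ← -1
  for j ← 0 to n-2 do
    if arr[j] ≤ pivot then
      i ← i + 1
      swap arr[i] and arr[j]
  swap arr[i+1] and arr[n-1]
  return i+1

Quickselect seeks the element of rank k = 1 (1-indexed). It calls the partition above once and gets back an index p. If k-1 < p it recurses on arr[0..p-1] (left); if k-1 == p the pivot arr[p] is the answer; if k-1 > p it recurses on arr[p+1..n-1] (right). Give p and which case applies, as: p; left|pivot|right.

pivot=13, i=-1
j=0: 8≤13, i=0, swap(0,0) ⇒ 8 5 16 6 10 17 14 2 9 21 7 15 13
j=1: 5≤13, i=1, swap(1,1) ⇒ 8 5 16 6 10 17 14 2 9 21 7 15 13
j=2: 16>13, skip
j=3: 6≤13, i=2, swap(2,3) ⇒ 8 5 6 16 10 17 14 2 9 21 7 15 13
j=4: 10≤13, i=3, swap(3,4) ⇒ 8 5 6 10 16 17 14 2 9 21 7 15 13
j=5: 17>13, skip
j=6: 14>13, skip
j=7: 2≤13, i=4, swap(4,7) ⇒ 8 5 6 10 2 17 14 16 9 21 7 15 13
j=8: 9≤13, i=5, swap(5,8) ⇒ 8 5 6 10 2 9 14 16 17 21 7 15 13
j=9: 21>13, skip
j=10: 7≤13, i=6, swap(6,10) ⇒ 8 5 6 10 2 9 7 16 17 21 14 15 13
j=11: 15>13, skip
swap(7,12) ⇒ 8 5 6 10 2 9 7 13 17 21 14 15 16; return 7
p = 7; k-1 = 0 < 7 ⇒ left

7; left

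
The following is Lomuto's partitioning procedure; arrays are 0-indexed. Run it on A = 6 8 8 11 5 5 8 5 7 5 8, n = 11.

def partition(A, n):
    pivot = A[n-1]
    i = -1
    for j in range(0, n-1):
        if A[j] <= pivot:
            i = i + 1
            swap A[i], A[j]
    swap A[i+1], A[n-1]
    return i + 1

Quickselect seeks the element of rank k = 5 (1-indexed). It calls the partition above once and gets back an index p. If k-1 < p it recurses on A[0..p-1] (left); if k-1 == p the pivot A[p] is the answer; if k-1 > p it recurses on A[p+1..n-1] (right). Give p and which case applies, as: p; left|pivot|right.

pivot = A[10] = 8; i = -1
j=0: A[0]=6 ≤ 8 → i=0, swap A[0],A[0] (no change) → 6 8 8 11 5 5 8 5 7 5 8
j=1: A[1]=8 ≤ 8 → i=1, swap A[1],A[1] (no change) → 6 8 8 11 5 5 8 5 7 5 8
j=2: A[2]=8 ≤ 8 → i=2, swap A[2],A[2] (no change) → 6 8 8 11 5 5 8 5 7 5 8
j=3: A[3]=11 > 8 → no swap
j=4: A[4]=5 ≤ 8 → i=3, swap A[3],A[4] → 6 8 8 5 11 5 8 5 7 5 8
j=5: A[5]=5 ≤ 8 → i=4, swap A[4],A[5] → 6 8 8 5 5 11 8 5 7 5 8
j=6: A[6]=8 ≤ 8 → i=5, swap A[5],A[6] → 6 8 8 5 5 8 11 5 7 5 8
j=7: A[7]=5 ≤ 8 → i=6, swap A[6],A[7] → 6 8 8 5 5 8 5 11 7 5 8
j=8: A[8]=7 ≤ 8 → i=7, swap A[7],A[8] → 6 8 8 5 5 8 5 7 11 5 8
j=9: A[9]=5 ≤ 8 → i=8, swap A[8],A[9] → 6 8 8 5 5 8 5 7 5 11 8
final swap A[9],A[10] → 6 8 8 5 5 8 5 7 5 8 11; return 9
p = 9; k-1 = 4 < 9 ⇒ left

9; left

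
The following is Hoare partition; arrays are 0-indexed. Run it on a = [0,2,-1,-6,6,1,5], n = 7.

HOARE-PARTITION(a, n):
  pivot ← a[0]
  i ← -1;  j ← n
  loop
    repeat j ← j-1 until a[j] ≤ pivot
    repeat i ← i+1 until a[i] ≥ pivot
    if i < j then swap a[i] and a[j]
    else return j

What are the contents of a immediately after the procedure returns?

pivot=0
j stops at 3 (-6), i stops at 0 (0); swap ⇒ [-6,2,-1,0,6,1,5]
j stops at 2 (-1), i stops at 1 (2); swap ⇒ [-6,-1,2,0,6,1,5]
j stops at 1, i stops at 2; i≥j ⇒ return 1. a=[-6,-1,2,0,6,1,5]

[-6,-1,2,0,6,1,5]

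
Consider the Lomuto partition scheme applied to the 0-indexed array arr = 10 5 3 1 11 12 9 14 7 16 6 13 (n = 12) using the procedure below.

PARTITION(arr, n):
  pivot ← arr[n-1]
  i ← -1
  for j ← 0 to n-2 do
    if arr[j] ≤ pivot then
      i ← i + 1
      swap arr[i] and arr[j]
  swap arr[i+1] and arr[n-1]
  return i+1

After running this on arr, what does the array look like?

pivot=13, i=-1
j=0: 10≤13, i=0, swap(0,0) ⇒ 10 5 3 1 11 12 9 14 7 16 6 13
j=1: 5≤13, i=1, swap(1,1) ⇒ 10 5 3 1 11 12 9 14 7 16 6 13
j=2: 3≤13, i=2, swap(2,2) ⇒ 10 5 3 1 11 12 9 14 7 16 6 13
j=3: 1≤13, i=3, swap(3,3) ⇒ 10 5 3 1 11 12 9 14 7 16 6 13
j=4: 11≤13, i=4, swap(4,4) ⇒ 10 5 3 1 11 12 9 14 7 16 6 13
j=5: 12≤13, i=5, swap(5,5) ⇒ 10 5 3 1 11 12 9 14 7 16 6 13
j=6: 9≤13, i=6, swap(6,6) ⇒ 10 5 3 1 11 12 9 14 7 16 6 13
j=7: 14>13, skip
j=8: 7≤13, i=7, swap(7,8) ⇒ 10 5 3 1 11 12 9 7 14 16 6 13
j=9: 16>13, skip
j=10: 6≤13, i=8, swap(8,10) ⇒ 10 5 3 1 11 12 9 7 6 16 14 13
swap(9,11) ⇒ 10 5 3 1 11 12 9 7 6 13 14 16; return 9

10 5 3 1 11 12 9 7 6 13 14 16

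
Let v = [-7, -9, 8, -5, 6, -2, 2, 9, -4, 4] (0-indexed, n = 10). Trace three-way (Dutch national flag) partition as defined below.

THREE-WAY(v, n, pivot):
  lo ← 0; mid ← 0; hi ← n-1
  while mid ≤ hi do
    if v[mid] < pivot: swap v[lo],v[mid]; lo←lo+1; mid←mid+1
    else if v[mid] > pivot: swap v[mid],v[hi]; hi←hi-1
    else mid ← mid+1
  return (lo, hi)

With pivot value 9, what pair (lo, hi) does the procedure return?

lo=0 mid=0 hi=9
-7<9: swap(0,0), lo=1 mid=1 ⇒ [-7, -9, 8, -5, 6, -2, 2, 9, -4, 4]
-9<9: swap(1,1), lo=2 mid=2 ⇒ [-7, -9, 8, -5, 6, -2, 2, 9, -4, 4]
8<9: swap(2,2), lo=3 mid=3 ⇒ [-7, -9, 8, -5, 6, -2, 2, 9, -4, 4]
-5<9: swap(3,3), lo=4 mid=4 ⇒ [-7, -9, 8, -5, 6, -2, 2, 9, -4, 4]
6<9: swap(4,4), lo=5 mid=5 ⇒ [-7, -9, 8, -5, 6, -2, 2, 9, -4, 4]
-2<9: swap(5,5), lo=6 mid=6 ⇒ [-7, -9, 8, -5, 6, -2, 2, 9, -4, 4]
2<9: swap(6,6), lo=7 mid=7 ⇒ [-7, -9, 8, -5, 6, -2, 2, 9, -4, 4]
9=9: mid=8
-4<9: swap(7,8), lo=8 mid=9 ⇒ [-7, -9, 8, -5, 6, -2, 2, -4, 9, 4]
4<9: swap(8,9), lo=9 mid=10 ⇒ [-7, -9, 8, -5, 6, -2, 2, -4, 4, 9]
done. lo=9 hi=9; v=[-7, -9, 8, -5, 6, -2, 2, -4, 4, 9]

(9, 9)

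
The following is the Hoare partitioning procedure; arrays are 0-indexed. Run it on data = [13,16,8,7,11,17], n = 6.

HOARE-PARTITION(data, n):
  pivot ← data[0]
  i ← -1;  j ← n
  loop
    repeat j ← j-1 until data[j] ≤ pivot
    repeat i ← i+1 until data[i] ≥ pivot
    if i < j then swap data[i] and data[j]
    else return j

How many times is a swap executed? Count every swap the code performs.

2

pivot=13
j stops at 4 (11), i stops at 0 (13); swap ⇒ [11,16,8,7,13,17]
j stops at 3 (7), i stops at 1 (16); swap ⇒ [11,7,8,16,13,17]
j stops at 2, i stops at 3; i≥j ⇒ return 2. data=[11,7,8,16,13,17]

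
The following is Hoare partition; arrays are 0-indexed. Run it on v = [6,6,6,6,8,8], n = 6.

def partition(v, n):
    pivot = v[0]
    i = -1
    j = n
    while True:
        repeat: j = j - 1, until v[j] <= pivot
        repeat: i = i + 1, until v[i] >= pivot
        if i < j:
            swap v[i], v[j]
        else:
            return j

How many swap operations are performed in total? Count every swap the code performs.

pivot = v[0] = 6; i = -1, j = 6
j→3 (v[3]=6≤6), i→0 (v[0]=6≥6); i<j, swap → [6,6,6,6,8,8]
j→2 (v[2]=6≤6), i→1 (v[1]=6≥6); i<j, swap → [6,6,6,6,8,8]
j→1, i→2; i≥j, return j=1. v = [6,6,6,6,8,8]

2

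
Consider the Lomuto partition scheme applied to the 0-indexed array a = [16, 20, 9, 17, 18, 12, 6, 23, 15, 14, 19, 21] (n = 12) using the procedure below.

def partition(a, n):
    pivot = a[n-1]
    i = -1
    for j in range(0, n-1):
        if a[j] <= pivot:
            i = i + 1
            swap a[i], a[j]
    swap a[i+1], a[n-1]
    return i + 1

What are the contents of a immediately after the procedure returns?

pivot=21, i=-1
j=0: 16≤21, i=0, swap(0,0) ⇒ [16, 20, 9, 17, 18, 12, 6, 23, 15, 14, 19, 21]
j=1: 20≤21, i=1, swap(1,1) ⇒ [16, 20, 9, 17, 18, 12, 6, 23, 15, 14, 19, 21]
j=2: 9≤21, i=2, swap(2,2) ⇒ [16, 20, 9, 17, 18, 12, 6, 23, 15, 14, 19, 21]
j=3: 17≤21, i=3, swap(3,3) ⇒ [16, 20, 9, 17, 18, 12, 6, 23, 15, 14, 19, 21]
j=4: 18≤21, i=4, swap(4,4) ⇒ [16, 20, 9, 17, 18, 12, 6, 23, 15, 14, 19, 21]
j=5: 12≤21, i=5, swap(5,5) ⇒ [16, 20, 9, 17, 18, 12, 6, 23, 15, 14, 19, 21]
j=6: 6≤21, i=6, swap(6,6) ⇒ [16, 20, 9, 17, 18, 12, 6, 23, 15, 14, 19, 21]
j=7: 23>21, skip
j=8: 15≤21, i=7, swap(7,8) ⇒ [16, 20, 9, 17, 18, 12, 6, 15, 23, 14, 19, 21]
j=9: 14≤21, i=8, swap(8,9) ⇒ [16, 20, 9, 17, 18, 12, 6, 15, 14, 23, 19, 21]
j=10: 19≤21, i=9, swap(9,10) ⇒ [16, 20, 9, 17, 18, 12, 6, 15, 14, 19, 23, 21]
swap(10,11) ⇒ [16, 20, 9, 17, 18, 12, 6, 15, 14, 19, 21, 23]; return 10

[16, 20, 9, 17, 18, 12, 6, 15, 14, 19, 21, 23]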